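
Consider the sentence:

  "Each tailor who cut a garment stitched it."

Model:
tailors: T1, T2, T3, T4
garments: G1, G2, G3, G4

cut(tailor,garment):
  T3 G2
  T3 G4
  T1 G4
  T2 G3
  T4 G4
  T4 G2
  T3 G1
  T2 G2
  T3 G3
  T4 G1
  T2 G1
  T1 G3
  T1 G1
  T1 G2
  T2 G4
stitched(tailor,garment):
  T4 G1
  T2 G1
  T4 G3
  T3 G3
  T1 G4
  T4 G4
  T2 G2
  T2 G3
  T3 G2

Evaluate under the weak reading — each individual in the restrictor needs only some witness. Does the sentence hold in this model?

True

"it" takes "a garment" as antecedent — a donkey pronoun bound across the clause boundary.
Weak reading: every tailor t with some cut-garment has at least one cut-garment g such that stitched(t,g).
Per tailor: T1:✓  T2:✓  T3:✓  T4:✓
Every tailor in the restrictor has a witness.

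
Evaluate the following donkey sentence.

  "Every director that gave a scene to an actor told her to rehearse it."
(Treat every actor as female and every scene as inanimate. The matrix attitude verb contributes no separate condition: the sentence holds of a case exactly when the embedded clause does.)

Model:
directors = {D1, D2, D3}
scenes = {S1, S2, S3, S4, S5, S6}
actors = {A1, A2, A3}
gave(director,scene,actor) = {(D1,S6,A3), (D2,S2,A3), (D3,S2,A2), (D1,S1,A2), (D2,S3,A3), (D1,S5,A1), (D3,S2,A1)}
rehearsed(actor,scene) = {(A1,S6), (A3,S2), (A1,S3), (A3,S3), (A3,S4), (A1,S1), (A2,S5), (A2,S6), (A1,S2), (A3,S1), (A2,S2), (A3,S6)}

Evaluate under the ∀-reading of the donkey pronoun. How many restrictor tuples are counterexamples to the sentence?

2

"her" takes "an actor" as antecedent and "it" takes "a scene"; both are donkey pronouns co-varying with the restrictor.
Strong reading: for every (d,s,a) with gave(d,s,a), rehearsed(a,s).
Restrictor triples: (D1,S1,A2)→rehearsed(A2,S1) ✗  (D1,S5,A1)→rehearsed(A1,S5) ✗  (D1,S6,A3)→rehearsed(A3,S6) ✓  (D2,S2,A3)→rehearsed(A3,S2) ✓  (D2,S3,A3)→rehearsed(A3,S3) ✓  (D3,S2,A1)→rehearsed(A1,S2) ✓  (D3,S2,A2)→rehearsed(A2,S2) ✓
Counterexamples (restrictor triples failing the scope): 2.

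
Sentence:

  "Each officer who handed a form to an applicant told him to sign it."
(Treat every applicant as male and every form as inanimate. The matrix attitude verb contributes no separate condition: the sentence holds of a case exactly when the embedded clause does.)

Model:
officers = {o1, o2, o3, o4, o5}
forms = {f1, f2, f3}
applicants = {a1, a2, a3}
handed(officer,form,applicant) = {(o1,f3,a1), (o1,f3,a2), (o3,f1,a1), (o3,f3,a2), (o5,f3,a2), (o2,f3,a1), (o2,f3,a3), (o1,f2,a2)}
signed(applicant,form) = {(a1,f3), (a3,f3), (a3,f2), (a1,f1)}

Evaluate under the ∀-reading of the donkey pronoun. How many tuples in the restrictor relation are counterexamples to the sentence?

4

"him" takes "an applicant" as antecedent and "it" takes "a form"; both are donkey pronouns co-varying with the restrictor.
Strong reading: for every (o,f,a) with handed(o,f,a), signed(a,f).
Restrictor triples: (o1,f2,a2)→signed(a2,f2) ✗  (o1,f3,a1)→signed(a1,f3) ✓  (o1,f3,a2)→signed(a2,f3) ✗  (o2,f3,a1)→signed(a1,f3) ✓  (o2,f3,a3)→signed(a3,f3) ✓  (o3,f1,a1)→signed(a1,f1) ✓  (o3,f3,a2)→signed(a2,f3) ✗  (o5,f3,a2)→signed(a2,f3) ✗
Counterexamples (restrictor triples failing the scope): 4.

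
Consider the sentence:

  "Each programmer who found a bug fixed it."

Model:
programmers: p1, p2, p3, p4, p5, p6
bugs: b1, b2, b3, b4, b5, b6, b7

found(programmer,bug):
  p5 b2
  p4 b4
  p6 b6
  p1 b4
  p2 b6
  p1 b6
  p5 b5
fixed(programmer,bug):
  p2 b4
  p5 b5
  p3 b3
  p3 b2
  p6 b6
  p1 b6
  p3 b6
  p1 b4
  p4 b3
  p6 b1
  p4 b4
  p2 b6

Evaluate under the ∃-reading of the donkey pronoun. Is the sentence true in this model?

True

"it" takes "a bug" as antecedent — a donkey pronoun bound across the clause boundary.
Weak reading: every programmer p with some found-bug has at least one found-bug b such that fixed(p,b).
Per programmer: p1:✓  p2:✓  p4:✓  p5:✓  p6:✓
Every programmer in the restrictor has a witness.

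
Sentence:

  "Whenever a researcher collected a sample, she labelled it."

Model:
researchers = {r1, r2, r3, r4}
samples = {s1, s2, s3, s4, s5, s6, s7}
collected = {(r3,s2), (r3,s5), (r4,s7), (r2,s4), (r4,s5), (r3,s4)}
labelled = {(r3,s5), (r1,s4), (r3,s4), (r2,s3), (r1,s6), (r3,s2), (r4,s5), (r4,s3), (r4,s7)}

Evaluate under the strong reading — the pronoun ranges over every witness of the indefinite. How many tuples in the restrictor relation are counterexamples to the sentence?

1

"it" takes "a sample" as antecedent — a donkey pronoun bound across the clause boundary.
Strong reading: for every (r,s) with collected(r,s), labelled(r,s).
Restrictor pairs: (r2,s4) ✗  (r3,s2) ✓  (r3,s4) ✓  (r3,s5) ✓  (r4,s5) ✓  (r4,s7) ✓
Counterexamples (restrictor pairs failing the scope): 1.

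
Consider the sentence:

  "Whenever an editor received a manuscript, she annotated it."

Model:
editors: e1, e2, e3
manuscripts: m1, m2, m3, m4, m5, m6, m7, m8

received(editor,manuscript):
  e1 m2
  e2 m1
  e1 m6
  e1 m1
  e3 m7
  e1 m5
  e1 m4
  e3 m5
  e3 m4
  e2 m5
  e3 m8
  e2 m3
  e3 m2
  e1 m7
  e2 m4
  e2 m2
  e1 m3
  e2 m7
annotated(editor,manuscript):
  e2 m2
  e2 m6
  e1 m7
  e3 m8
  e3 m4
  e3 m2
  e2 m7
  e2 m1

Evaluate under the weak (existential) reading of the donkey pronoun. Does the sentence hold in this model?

"it" takes "a manuscript" as antecedent — a donkey pronoun bound across the clause boundary.
Weak reading: every editor e with some received-manuscript has at least one received-manuscript m such that annotated(e,m).
Per editor: e1:✓  e2:✓  e3:✓
Every editor in the restrictor has a witness.

True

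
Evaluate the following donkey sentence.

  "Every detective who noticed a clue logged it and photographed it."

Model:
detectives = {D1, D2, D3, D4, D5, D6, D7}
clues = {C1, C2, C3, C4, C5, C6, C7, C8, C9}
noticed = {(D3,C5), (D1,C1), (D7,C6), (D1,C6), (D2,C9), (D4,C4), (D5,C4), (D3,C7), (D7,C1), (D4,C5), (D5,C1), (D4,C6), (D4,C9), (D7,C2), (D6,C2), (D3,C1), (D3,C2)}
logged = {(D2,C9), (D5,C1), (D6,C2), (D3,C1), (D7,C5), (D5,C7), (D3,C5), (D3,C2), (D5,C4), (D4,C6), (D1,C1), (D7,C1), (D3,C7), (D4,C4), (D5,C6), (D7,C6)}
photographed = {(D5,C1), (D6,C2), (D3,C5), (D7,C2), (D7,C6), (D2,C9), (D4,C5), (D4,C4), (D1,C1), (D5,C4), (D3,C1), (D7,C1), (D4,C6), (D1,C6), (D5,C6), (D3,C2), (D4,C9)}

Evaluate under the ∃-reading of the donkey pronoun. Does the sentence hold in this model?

"it" takes "a clue" as antecedent — a donkey pronoun bound across the clause boundary.
Weak reading: every detective d with some noticed-clue has at least one noticed-clue c such that logged(d,c) ∧ photographed(d,c).
Per detective: D1:✓  D2:✓  D3:✓  D4:✓  D5:✓  D6:✓  D7:✓
Every detective in the restrictor has a witness.

True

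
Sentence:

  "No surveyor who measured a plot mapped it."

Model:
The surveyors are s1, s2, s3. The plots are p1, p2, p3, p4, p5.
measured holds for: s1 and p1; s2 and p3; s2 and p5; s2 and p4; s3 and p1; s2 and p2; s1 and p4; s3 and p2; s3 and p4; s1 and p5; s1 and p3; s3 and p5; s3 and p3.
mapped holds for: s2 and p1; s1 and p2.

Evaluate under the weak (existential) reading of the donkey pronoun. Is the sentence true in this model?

"it" takes "a plot" as antecedent — a donkey pronoun bound across the clause boundary.
Truth condition: for no (s,p) with measured(s,p) does mapped(s,p) hold.
Restrictor pairs — does the scope hold? (s1,p1):fails  (s1,p3):fails  (s1,p4):fails  (s1,p5):fails  (s2,p2):fails  (s2,p3):fails  (s2,p4):fails  (s2,p5):fails  (s3,p1):fails  (s3,p2):fails  (s3,p3):fails  (s3,p4):fails  (s3,p5):fails
Scope holds for no restrictor pair, so the sentence is true.

True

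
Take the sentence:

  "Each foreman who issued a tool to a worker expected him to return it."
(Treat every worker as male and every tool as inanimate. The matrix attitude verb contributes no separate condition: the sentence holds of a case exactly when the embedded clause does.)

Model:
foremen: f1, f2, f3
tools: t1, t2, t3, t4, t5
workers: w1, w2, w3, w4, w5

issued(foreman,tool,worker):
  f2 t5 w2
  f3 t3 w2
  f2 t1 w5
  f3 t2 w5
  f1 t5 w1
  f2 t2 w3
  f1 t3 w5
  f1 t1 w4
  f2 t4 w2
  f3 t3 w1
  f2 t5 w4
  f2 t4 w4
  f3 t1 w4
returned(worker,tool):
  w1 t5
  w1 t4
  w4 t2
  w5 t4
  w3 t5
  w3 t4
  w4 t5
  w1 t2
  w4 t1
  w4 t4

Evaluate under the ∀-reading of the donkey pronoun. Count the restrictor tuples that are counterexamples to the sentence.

"him" takes "a worker" as antecedent and "it" takes "a tool"; both are donkey pronouns co-varying with the restrictor.
Strong reading: for every (f,t,w) with issued(f,t,w), returned(w,t).
Restrictor triples: (f1,t1,w4)→returned(w4,t1) ✓  (f1,t3,w5)→returned(w5,t3) ✗  (f1,t5,w1)→returned(w1,t5) ✓  (f2,t1,w5)→returned(w5,t1) ✗  (f2,t2,w3)→returned(w3,t2) ✗  (f2,t4,w2)→returned(w2,t4) ✗  (f2,t4,w4)→returned(w4,t4) ✓  (f2,t5,w2)→returned(w2,t5) ✗  (f2,t5,w4)→returned(w4,t5) ✓  (f3,t1,w4)→returned(w4,t1) ✓  (f3,t2,w5)→returned(w5,t2) ✗  (f3,t3,w1)→returned(w1,t3) ✗  (f3,t3,w2)→returned(w2,t3) ✗
Counterexamples (restrictor triples failing the scope): 8.

8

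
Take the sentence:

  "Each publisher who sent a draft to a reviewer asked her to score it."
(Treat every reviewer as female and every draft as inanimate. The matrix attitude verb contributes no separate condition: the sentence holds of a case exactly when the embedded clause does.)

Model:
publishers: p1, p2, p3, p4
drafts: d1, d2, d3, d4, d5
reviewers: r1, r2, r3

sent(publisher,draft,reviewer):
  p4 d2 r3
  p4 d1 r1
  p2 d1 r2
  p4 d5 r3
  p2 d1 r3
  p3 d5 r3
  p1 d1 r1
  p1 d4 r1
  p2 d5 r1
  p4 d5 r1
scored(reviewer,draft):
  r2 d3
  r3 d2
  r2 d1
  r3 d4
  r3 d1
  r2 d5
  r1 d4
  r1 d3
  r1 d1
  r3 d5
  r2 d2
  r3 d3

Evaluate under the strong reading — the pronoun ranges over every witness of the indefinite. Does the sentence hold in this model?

False

"her" takes "a reviewer" as antecedent and "it" takes "a draft"; both are donkey pronouns co-varying with the restrictor.
Strong reading: for every (p,d,r) with sent(p,d,r), scored(r,d).
Restrictor triples: (p1,d1,r1)→scored(r1,d1) ✓  (p1,d4,r1)→scored(r1,d4) ✓  (p2,d1,r2)→scored(r2,d1) ✓  (p2,d1,r3)→scored(r3,d1) ✓  (p2,d5,r1)→scored(r1,d5) ✗  (p3,d5,r3)→scored(r3,d5) ✓  (p4,d1,r1)→scored(r1,d1) ✓  (p4,d2,r3)→scored(r3,d2) ✓  (p4,d5,r1)→scored(r1,d5) ✗  (p4,d5,r3)→scored(r3,d5) ✓
Counterexample: (p2,d5,r1) — scored(r1,d5) does not hold.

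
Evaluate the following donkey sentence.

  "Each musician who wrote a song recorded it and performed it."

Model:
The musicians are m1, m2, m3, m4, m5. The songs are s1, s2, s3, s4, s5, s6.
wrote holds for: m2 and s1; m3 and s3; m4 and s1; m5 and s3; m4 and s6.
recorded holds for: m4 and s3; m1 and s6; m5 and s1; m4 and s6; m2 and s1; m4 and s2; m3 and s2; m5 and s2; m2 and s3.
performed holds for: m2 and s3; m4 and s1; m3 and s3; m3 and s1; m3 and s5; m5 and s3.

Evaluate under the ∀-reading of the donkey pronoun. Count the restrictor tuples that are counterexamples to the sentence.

"it" takes "a song" as antecedent — a donkey pronoun bound across the clause boundary.
Strong reading: for every (m,s) with wrote(m,s), recorded(m,s) ∧ performed(m,s).
Restrictor pairs: (m2,s1) ✗  (m3,s3) ✗  (m4,s1) ✗  (m4,s6) ✗  (m5,s3) ✗
Counterexamples (restrictor pairs failing the scope): 5.

5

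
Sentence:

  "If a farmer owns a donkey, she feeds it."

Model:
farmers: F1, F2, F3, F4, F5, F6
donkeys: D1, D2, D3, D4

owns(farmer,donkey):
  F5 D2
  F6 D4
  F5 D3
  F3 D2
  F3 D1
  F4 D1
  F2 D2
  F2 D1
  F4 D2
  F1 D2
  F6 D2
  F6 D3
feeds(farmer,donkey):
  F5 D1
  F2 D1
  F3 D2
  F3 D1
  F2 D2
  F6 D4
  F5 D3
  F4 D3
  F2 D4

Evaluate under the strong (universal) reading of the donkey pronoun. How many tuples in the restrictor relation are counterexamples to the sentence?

6

"it" takes "a donkey" as antecedent — a donkey pronoun bound across the clause boundary.
Strong reading: for every (f,d) with owns(f,d), feeds(f,d).
Restrictor pairs: (F1,D2) ✗  (F2,D1) ✓  (F2,D2) ✓  (F3,D1) ✓  (F3,D2) ✓  (F4,D1) ✗  (F4,D2) ✗  (F5,D2) ✗  (F5,D3) ✓  (F6,D2) ✗  (F6,D3) ✗  (F6,D4) ✓
Counterexamples (restrictor pairs failing the scope): 6.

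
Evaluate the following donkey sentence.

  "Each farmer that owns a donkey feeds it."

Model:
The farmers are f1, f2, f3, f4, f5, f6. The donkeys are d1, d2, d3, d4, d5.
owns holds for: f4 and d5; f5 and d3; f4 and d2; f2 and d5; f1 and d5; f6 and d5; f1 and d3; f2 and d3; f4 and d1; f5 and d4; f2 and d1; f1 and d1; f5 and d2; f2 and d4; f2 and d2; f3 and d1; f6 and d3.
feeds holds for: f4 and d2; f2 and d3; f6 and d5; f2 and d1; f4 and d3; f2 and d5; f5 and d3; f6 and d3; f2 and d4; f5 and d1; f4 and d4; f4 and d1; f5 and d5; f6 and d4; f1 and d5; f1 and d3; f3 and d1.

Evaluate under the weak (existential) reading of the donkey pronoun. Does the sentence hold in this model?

True

"it" takes "a donkey" as antecedent — a donkey pronoun bound across the clause boundary.
Weak reading: every farmer f with some owns-donkey has at least one owns-donkey d such that feeds(f,d).
Per farmer: f1:✓  f2:✓  f3:✓  f4:✓  f5:✓  f6:✓
Every farmer in the restrictor has a witness.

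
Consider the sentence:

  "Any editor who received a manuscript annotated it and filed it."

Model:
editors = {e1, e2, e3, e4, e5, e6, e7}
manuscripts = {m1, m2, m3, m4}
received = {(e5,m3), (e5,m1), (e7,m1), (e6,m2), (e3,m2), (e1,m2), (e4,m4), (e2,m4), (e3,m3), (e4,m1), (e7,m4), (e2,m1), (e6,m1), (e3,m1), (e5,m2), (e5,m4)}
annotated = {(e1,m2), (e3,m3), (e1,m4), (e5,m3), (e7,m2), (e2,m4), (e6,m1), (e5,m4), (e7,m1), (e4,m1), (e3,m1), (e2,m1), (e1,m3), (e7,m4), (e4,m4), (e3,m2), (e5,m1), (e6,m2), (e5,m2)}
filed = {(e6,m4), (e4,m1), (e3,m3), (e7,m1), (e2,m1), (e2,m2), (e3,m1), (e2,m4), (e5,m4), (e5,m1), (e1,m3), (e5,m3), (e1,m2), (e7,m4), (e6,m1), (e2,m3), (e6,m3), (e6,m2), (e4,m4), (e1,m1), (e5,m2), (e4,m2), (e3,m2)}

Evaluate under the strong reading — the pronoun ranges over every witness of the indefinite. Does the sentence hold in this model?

"it" takes "a manuscript" as antecedent — a donkey pronoun bound across the clause boundary.
Strong reading: for every (e,m) with received(e,m), annotated(e,m) ∧ filed(e,m).
Restrictor pairs: (e1,m2) ✓  (e2,m1) ✓  (e2,m4) ✓  (e3,m1) ✓  (e3,m2) ✓  (e3,m3) ✓  (e4,m1) ✓  (e4,m4) ✓  (e5,m1) ✓  (e5,m2) ✓  (e5,m3) ✓  (e5,m4) ✓  (e6,m1) ✓  (e6,m2) ✓  (e7,m1) ✓  (e7,m4) ✓
Every restrictor pair satisfies the scope.

True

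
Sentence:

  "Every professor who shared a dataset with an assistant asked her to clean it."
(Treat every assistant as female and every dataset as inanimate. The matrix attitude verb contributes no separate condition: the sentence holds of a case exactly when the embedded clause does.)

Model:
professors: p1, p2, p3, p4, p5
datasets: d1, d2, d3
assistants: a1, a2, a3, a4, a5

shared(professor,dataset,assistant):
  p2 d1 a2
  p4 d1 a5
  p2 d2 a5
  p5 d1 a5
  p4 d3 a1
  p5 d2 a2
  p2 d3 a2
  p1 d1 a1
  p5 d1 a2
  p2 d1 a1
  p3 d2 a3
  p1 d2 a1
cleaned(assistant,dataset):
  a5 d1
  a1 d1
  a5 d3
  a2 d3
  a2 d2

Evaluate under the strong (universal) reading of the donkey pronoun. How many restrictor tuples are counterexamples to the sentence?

6

"her" takes "an assistant" as antecedent and "it" takes "a dataset"; both are donkey pronouns co-varying with the restrictor.
Strong reading: for every (p,d,a) with shared(p,d,a), cleaned(a,d).
Restrictor triples: (p1,d1,a1)→cleaned(a1,d1) ✓  (p1,d2,a1)→cleaned(a1,d2) ✗  (p2,d1,a1)→cleaned(a1,d1) ✓  (p2,d1,a2)→cleaned(a2,d1) ✗  (p2,d2,a5)→cleaned(a5,d2) ✗  (p2,d3,a2)→cleaned(a2,d3) ✓  (p3,d2,a3)→cleaned(a3,d2) ✗  (p4,d1,a5)→cleaned(a5,d1) ✓  (p4,d3,a1)→cleaned(a1,d3) ✗  (p5,d1,a2)→cleaned(a2,d1) ✗  (p5,d1,a5)→cleaned(a5,d1) ✓  (p5,d2,a2)→cleaned(a2,d2) ✓
Counterexamples (restrictor triples failing the scope): 6.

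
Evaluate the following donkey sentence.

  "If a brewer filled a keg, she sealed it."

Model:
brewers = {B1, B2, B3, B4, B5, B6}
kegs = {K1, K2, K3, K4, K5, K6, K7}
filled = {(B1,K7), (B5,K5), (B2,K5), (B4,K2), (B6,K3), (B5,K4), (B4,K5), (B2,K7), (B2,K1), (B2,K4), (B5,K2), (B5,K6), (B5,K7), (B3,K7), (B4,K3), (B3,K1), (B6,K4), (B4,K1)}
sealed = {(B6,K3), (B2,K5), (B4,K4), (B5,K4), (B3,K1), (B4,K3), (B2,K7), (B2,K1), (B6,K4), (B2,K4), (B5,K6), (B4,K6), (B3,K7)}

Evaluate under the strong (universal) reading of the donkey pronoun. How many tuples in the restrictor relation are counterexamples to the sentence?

"it" takes "a keg" as antecedent — a donkey pronoun bound across the clause boundary.
Strong reading: for every (b,k) with filled(b,k), sealed(b,k).
Restrictor pairs: (B1,K7) ✗  (B2,K1) ✓  (B2,K4) ✓  (B2,K5) ✓  (B2,K7) ✓  (B3,K1) ✓  (B3,K7) ✓  (B4,K1) ✗  (B4,K2) ✗  (B4,K3) ✓  (B4,K5) ✗  (B5,K2) ✗  (B5,K4) ✓  (B5,K5) ✗  (B5,K6) ✓  (B5,K7) ✗  (B6,K3) ✓  (B6,K4) ✓
Counterexamples (restrictor pairs failing the scope): 7.

7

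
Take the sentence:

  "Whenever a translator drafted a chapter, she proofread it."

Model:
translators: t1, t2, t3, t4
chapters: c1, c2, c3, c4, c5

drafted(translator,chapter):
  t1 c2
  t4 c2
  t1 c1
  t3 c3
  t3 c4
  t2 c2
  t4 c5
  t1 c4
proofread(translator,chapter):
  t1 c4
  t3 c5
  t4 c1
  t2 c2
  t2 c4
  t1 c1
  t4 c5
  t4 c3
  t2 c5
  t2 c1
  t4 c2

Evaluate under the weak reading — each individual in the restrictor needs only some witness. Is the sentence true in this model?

"it" takes "a chapter" as antecedent — a donkey pronoun bound across the clause boundary.
Weak reading: every translator t with some drafted-chapter has at least one drafted-chapter c such that proofread(t,c).
Per translator: t1:✓  t2:✓  t3:✗  t4:✓
t3 has no witness among its drafted-chapters.

False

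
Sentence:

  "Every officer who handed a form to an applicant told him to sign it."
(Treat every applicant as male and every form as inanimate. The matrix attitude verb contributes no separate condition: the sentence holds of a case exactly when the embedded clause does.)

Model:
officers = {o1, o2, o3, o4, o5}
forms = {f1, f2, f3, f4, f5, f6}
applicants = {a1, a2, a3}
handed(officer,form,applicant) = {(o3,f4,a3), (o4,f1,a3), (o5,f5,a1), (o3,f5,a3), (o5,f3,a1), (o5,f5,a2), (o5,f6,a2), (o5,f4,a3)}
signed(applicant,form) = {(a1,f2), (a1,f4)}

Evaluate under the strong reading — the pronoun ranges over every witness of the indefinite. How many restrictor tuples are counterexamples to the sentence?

"him" takes "an applicant" as antecedent and "it" takes "a form"; both are donkey pronouns co-varying with the restrictor.
Strong reading: for every (o,f,a) with handed(o,f,a), signed(a,f).
Restrictor triples: (o3,f4,a3)→signed(a3,f4) ✗  (o3,f5,a3)→signed(a3,f5) ✗  (o4,f1,a3)→signed(a3,f1) ✗  (o5,f3,a1)→signed(a1,f3) ✗  (o5,f4,a3)→signed(a3,f4) ✗  (o5,f5,a1)→signed(a1,f5) ✗  (o5,f5,a2)→signed(a2,f5) ✗  (o5,f6,a2)→signed(a2,f6) ✗
Counterexamples (restrictor triples failing the scope): 8.

8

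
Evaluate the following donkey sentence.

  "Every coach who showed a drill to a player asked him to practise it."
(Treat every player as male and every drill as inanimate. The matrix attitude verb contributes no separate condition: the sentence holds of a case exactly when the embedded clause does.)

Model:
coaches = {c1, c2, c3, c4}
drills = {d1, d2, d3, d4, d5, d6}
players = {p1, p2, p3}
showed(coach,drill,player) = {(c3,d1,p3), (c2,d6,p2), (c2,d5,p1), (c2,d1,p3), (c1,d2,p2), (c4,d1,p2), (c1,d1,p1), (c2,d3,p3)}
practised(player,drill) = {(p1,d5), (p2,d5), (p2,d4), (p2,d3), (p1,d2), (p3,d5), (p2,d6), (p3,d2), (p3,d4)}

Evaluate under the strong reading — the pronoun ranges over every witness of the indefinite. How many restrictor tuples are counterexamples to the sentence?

6

"him" takes "a player" as antecedent and "it" takes "a drill"; both are donkey pronouns co-varying with the restrictor.
Strong reading: for every (c,d,p) with showed(c,d,p), practised(p,d).
Restrictor triples: (c1,d1,p1)→practised(p1,d1) ✗  (c1,d2,p2)→practised(p2,d2) ✗  (c2,d1,p3)→practised(p3,d1) ✗  (c2,d3,p3)→practised(p3,d3) ✗  (c2,d5,p1)→practised(p1,d5) ✓  (c2,d6,p2)→practised(p2,d6) ✓  (c3,d1,p3)→practised(p3,d1) ✗  (c4,d1,p2)→practised(p2,d1) ✗
Counterexamples (restrictor triples failing the scope): 6.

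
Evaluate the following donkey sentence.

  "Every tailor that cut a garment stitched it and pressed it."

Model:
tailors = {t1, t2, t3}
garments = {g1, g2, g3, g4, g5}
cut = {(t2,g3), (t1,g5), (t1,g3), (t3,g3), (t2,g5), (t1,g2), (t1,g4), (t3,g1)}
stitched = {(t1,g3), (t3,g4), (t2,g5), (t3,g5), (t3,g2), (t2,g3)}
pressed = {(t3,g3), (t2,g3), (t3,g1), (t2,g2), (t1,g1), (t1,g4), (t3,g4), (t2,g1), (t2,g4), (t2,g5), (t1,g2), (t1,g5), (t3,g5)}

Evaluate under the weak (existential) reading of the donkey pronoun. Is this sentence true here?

"it" takes "a garment" as antecedent — a donkey pronoun bound across the clause boundary.
Weak reading: every tailor t with some cut-garment has at least one cut-garment g such that stitched(t,g) ∧ pressed(t,g).
Per tailor: t1:✗  t2:✓  t3:✗
t1 has no witness among its cut-garments.

False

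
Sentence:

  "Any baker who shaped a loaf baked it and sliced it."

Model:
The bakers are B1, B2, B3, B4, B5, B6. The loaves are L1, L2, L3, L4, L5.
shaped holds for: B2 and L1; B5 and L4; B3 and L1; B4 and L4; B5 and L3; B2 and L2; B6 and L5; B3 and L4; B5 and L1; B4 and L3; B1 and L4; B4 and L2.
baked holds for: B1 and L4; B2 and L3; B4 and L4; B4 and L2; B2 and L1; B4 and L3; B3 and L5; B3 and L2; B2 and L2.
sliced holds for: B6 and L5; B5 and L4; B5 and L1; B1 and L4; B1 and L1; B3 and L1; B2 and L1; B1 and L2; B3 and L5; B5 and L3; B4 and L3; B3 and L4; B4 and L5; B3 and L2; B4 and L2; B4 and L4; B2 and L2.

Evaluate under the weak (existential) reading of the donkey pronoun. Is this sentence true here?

"it" takes "a loaf" as antecedent — a donkey pronoun bound across the clause boundary.
Weak reading: every baker b with some shaped-loaf has at least one shaped-loaf l such that baked(b,l) ∧ sliced(b,l).
Per baker: B1:✓  B2:✓  B3:✗  B4:✓  B5:✗  B6:✗
B3 has no witness among its shaped-loaves.

False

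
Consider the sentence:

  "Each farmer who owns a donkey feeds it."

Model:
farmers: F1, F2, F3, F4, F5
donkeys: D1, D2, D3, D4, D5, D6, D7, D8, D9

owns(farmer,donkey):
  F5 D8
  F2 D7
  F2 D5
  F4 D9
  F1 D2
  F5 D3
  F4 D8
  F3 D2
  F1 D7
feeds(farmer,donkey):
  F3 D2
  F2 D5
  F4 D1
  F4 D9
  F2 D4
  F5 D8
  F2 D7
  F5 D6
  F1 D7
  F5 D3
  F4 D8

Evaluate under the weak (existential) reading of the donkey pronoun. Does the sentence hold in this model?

True

"it" takes "a donkey" as antecedent — a donkey pronoun bound across the clause boundary.
Weak reading: every farmer f with some owns-donkey has at least one owns-donkey d such that feeds(f,d).
Per farmer: F1:✓  F2:✓  F3:✓  F4:✓  F5:✓
Every farmer in the restrictor has a witness.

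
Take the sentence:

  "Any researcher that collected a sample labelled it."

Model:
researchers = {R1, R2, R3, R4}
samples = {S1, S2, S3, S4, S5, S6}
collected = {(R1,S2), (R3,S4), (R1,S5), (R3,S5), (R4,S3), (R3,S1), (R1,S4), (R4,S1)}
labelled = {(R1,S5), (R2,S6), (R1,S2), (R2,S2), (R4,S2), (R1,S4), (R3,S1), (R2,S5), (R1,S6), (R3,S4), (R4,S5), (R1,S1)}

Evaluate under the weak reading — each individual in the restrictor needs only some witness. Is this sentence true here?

False

"it" takes "a sample" as antecedent — a donkey pronoun bound across the clause boundary.
Weak reading: every researcher r with some collected-sample has at least one collected-sample s such that labelled(r,s).
Per researcher: R1:✓  R3:✓  R4:✗
R4 has no witness among its collected-samples.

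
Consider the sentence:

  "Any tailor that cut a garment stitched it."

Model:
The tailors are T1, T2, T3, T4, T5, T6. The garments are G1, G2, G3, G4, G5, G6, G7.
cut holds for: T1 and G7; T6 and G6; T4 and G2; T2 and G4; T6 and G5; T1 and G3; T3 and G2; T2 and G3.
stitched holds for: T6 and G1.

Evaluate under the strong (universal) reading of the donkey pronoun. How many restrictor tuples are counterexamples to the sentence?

"it" takes "a garment" as antecedent — a donkey pronoun bound across the clause boundary.
Strong reading: for every (t,g) with cut(t,g), stitched(t,g).
Restrictor pairs: (T1,G3) ✗  (T1,G7) ✗  (T2,G3) ✗  (T2,G4) ✗  (T3,G2) ✗  (T4,G2) ✗  (T6,G5) ✗  (T6,G6) ✗
Counterexamples (restrictor pairs failing the scope): 8.

8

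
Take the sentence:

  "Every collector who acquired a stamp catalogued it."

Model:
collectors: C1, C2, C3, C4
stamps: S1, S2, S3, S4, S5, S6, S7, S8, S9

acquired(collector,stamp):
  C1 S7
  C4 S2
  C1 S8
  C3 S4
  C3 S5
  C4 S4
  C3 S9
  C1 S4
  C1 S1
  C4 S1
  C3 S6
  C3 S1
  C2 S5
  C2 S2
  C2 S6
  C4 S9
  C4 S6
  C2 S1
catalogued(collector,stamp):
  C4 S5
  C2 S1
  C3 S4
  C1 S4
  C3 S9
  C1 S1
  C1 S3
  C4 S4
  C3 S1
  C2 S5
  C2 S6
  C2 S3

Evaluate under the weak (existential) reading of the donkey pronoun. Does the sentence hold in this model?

"it" takes "a stamp" as antecedent — a donkey pronoun bound across the clause boundary.
Weak reading: every collector c with some acquired-stamp has at least one acquired-stamp s such that catalogued(c,s).
Per collector: C1:✓  C2:✓  C3:✓  C4:✓
Every collector in the restrictor has a witness.

True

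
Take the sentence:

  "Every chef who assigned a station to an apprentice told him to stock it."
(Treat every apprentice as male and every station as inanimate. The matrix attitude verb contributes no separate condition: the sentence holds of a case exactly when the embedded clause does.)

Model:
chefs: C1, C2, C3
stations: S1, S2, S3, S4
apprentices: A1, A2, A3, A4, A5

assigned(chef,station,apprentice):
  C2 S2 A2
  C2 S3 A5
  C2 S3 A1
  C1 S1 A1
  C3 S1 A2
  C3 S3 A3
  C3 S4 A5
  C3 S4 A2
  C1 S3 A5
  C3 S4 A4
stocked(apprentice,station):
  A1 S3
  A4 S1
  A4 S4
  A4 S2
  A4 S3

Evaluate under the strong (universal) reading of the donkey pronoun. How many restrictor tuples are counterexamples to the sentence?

"him" takes "an apprentice" as antecedent and "it" takes "a station"; both are donkey pronouns co-varying with the restrictor.
Strong reading: for every (c,s,a) with assigned(c,s,a), stocked(a,s).
Restrictor triples: (C1,S1,A1)→stocked(A1,S1) ✗  (C1,S3,A5)→stocked(A5,S3) ✗  (C2,S2,A2)→stocked(A2,S2) ✗  (C2,S3,A1)→stocked(A1,S3) ✓  (C2,S3,A5)→stocked(A5,S3) ✗  (C3,S1,A2)→stocked(A2,S1) ✗  (C3,S3,A3)→stocked(A3,S3) ✗  (C3,S4,A2)→stocked(A2,S4) ✗  (C3,S4,A4)→stocked(A4,S4) ✓  (C3,S4,A5)→stocked(A5,S4) ✗
Counterexamples (restrictor triples failing the scope): 8.

8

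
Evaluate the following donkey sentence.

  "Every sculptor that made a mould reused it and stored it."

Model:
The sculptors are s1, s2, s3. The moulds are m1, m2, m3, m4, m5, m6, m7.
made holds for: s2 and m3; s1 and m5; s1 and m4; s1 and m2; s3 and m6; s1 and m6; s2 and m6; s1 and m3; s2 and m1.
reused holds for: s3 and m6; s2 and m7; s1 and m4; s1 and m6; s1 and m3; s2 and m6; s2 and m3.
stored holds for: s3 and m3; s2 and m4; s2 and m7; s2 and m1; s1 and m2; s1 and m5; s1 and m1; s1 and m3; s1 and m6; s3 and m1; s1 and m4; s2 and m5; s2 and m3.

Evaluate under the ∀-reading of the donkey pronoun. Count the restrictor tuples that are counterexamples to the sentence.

5

"it" takes "a mould" as antecedent — a donkey pronoun bound across the clause boundary.
Strong reading: for every (s,m) with made(s,m), reused(s,m) ∧ stored(s,m).
Restrictor pairs: (s1,m2) ✗  (s1,m3) ✓  (s1,m4) ✓  (s1,m5) ✗  (s1,m6) ✓  (s2,m1) ✗  (s2,m3) ✓  (s2,m6) ✗  (s3,m6) ✗
Counterexamples (restrictor pairs failing the scope): 5.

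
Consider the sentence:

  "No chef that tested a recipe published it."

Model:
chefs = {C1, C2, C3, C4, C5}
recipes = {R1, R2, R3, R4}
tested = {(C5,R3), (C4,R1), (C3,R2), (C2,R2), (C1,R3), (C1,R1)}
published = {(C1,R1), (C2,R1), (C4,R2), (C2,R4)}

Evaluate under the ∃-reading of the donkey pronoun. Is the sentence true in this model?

"it" takes "a recipe" as antecedent — a donkey pronoun bound across the clause boundary.
Truth condition: for no (c,r) with tested(c,r) does published(c,r) hold.
Restrictor pairs — does the scope hold? (C1,R1):holds  (C1,R3):fails  (C2,R2):fails  (C3,R2):fails  (C4,R1):fails  (C5,R3):fails
Scope holds for 1 pair(s), so the sentence is false.

False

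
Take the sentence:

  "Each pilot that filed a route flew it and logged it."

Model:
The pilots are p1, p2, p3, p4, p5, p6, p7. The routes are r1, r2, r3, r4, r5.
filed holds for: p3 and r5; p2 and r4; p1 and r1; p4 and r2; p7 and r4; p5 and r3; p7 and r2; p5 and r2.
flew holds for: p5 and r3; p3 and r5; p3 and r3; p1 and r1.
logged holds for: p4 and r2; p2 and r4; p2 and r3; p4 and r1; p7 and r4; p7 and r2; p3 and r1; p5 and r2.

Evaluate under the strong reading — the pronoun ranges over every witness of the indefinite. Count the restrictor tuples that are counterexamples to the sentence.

8

"it" takes "a route" as antecedent — a donkey pronoun bound across the clause boundary.
Strong reading: for every (p,r) with filed(p,r), flew(p,r) ∧ logged(p,r).
Restrictor pairs: (p1,r1) ✗  (p2,r4) ✗  (p3,r5) ✗  (p4,r2) ✗  (p5,r2) ✗  (p5,r3) ✗  (p7,r2) ✗  (p7,r4) ✗
Counterexamples (restrictor pairs failing the scope): 8.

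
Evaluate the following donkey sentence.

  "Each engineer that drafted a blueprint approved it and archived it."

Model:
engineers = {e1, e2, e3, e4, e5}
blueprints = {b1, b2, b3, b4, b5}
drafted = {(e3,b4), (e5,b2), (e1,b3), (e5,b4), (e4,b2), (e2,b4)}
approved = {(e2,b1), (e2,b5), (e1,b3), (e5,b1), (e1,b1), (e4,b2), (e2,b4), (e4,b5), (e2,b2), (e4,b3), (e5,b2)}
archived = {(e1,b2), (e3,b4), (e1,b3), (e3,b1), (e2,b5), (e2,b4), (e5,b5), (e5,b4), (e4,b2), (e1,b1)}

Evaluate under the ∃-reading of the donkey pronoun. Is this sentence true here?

False

"it" takes "a blueprint" as antecedent — a donkey pronoun bound across the clause boundary.
Weak reading: every engineer e with some drafted-blueprint has at least one drafted-blueprint b such that approved(e,b) ∧ archived(e,b).
Per engineer: e1:✓  e2:✓  e3:✗  e4:✓  e5:✗
e3 has no witness among its drafted-blueprints.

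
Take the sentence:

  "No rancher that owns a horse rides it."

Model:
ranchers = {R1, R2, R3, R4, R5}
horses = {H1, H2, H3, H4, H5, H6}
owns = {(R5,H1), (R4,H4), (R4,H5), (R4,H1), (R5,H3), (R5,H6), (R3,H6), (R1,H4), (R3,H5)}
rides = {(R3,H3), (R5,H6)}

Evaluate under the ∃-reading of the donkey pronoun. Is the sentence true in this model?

"it" takes "a horse" as antecedent — a donkey pronoun bound across the clause boundary.
Truth condition: for no (r,h) with owns(r,h) does rides(r,h) hold.
Restrictor pairs — does the scope hold? (R1,H4):fails  (R3,H5):fails  (R3,H6):fails  (R4,H1):fails  (R4,H4):fails  (R4,H5):fails  (R5,H1):fails  (R5,H3):fails  (R5,H6):holds
Scope holds for 1 pair(s), so the sentence is false.

False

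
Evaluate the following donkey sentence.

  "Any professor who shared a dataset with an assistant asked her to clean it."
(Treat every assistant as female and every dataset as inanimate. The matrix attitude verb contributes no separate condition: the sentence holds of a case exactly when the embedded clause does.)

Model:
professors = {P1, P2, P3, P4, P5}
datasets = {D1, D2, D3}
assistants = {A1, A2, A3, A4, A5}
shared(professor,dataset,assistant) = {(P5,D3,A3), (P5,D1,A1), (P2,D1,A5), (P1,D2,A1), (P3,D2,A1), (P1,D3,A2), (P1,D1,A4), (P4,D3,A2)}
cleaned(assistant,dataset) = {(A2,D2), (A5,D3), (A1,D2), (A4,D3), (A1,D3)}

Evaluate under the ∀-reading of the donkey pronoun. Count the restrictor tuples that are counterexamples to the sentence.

6

"her" takes "an assistant" as antecedent and "it" takes "a dataset"; both are donkey pronouns co-varying with the restrictor.
Strong reading: for every (p,d,a) with shared(p,d,a), cleaned(a,d).
Restrictor triples: (P1,D1,A4)→cleaned(A4,D1) ✗  (P1,D2,A1)→cleaned(A1,D2) ✓  (P1,D3,A2)→cleaned(A2,D3) ✗  (P2,D1,A5)→cleaned(A5,D1) ✗  (P3,D2,A1)→cleaned(A1,D2) ✓  (P4,D3,A2)→cleaned(A2,D3) ✗  (P5,D1,A1)→cleaned(A1,D1) ✗  (P5,D3,A3)→cleaned(A3,D3) ✗
Counterexamples (restrictor triples failing the scope): 6.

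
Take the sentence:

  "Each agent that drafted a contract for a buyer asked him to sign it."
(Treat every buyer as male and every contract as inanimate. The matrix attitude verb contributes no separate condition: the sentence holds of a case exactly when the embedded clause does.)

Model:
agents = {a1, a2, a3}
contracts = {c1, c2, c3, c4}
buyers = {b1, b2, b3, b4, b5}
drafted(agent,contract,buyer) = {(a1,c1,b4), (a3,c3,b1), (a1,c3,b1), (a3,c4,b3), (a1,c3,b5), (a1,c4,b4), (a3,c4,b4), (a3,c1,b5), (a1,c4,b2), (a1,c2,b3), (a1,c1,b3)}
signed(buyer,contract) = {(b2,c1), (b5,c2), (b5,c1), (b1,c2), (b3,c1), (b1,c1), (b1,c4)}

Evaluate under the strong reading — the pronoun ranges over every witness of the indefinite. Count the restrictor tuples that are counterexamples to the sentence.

"him" takes "a buyer" as antecedent and "it" takes "a contract"; both are donkey pronouns co-varying with the restrictor.
Strong reading: for every (a,c,b) with drafted(a,c,b), signed(b,c).
Restrictor triples: (a1,c1,b3)→signed(b3,c1) ✓  (a1,c1,b4)→signed(b4,c1) ✗  (a1,c2,b3)→signed(b3,c2) ✗  (a1,c3,b1)→signed(b1,c3) ✗  (a1,c3,b5)→signed(b5,c3) ✗  (a1,c4,b2)→signed(b2,c4) ✗  (a1,c4,b4)→signed(b4,c4) ✗  (a3,c1,b5)→signed(b5,c1) ✓  (a3,c3,b1)→signed(b1,c3) ✗  (a3,c4,b3)→signed(b3,c4) ✗  (a3,c4,b4)→signed(b4,c4) ✗
Counterexamples (restrictor triples failing the scope): 9.

9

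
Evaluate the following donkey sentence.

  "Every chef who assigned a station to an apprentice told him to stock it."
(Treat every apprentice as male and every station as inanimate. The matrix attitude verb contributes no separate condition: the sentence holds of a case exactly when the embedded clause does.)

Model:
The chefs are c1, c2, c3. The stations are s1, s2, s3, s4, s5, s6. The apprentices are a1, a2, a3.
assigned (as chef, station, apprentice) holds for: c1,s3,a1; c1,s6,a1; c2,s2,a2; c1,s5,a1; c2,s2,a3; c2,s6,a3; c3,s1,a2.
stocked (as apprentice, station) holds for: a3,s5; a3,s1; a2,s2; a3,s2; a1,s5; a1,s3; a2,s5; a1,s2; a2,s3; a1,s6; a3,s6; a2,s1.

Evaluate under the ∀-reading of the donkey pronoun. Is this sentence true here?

"him" takes "an apprentice" as antecedent and "it" takes "a station"; both are donkey pronouns co-varying with the restrictor.
Strong reading: for every (c,s,a) with assigned(c,s,a), stocked(a,s).
Restrictor triples: (c1,s3,a1)→stocked(a1,s3) ✓  (c1,s5,a1)→stocked(a1,s5) ✓  (c1,s6,a1)→stocked(a1,s6) ✓  (c2,s2,a2)→stocked(a2,s2) ✓  (c2,s2,a3)→stocked(a3,s2) ✓  (c2,s6,a3)→stocked(a3,s6) ✓  (c3,s1,a2)→stocked(a2,s1) ✓
Every restrictor triple satisfies the scope.

True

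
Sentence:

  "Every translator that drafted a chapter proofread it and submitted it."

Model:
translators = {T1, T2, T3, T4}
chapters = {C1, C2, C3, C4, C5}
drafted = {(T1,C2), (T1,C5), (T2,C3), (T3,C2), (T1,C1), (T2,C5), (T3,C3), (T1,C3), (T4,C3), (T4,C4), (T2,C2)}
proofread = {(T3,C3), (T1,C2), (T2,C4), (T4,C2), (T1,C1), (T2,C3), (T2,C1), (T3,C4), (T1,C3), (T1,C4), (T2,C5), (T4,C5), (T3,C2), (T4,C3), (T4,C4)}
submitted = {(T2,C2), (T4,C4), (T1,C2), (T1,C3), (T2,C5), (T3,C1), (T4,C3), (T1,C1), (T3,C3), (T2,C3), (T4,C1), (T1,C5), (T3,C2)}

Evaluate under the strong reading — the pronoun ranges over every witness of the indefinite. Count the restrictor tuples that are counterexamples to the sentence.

"it" takes "a chapter" as antecedent — a donkey pronoun bound across the clause boundary.
Strong reading: for every (t,c) with drafted(t,c), proofread(t,c) ∧ submitted(t,c).
Restrictor pairs: (T1,C1) ✓  (T1,C2) ✓  (T1,C3) ✓  (T1,C5) ✗  (T2,C2) ✗  (T2,C3) ✓  (T2,C5) ✓  (T3,C2) ✓  (T3,C3) ✓  (T4,C3) ✓  (T4,C4) ✓
Counterexamples (restrictor pairs failing the scope): 2.

2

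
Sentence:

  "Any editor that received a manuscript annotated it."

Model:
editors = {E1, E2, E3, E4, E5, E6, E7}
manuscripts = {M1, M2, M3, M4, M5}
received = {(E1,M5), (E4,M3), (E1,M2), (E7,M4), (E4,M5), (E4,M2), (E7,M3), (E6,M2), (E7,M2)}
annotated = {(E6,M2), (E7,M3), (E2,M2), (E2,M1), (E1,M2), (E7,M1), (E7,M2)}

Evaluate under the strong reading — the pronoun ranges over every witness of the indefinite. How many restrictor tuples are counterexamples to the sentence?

"it" takes "a manuscript" as antecedent — a donkey pronoun bound across the clause boundary.
Strong reading: for every (e,m) with received(e,m), annotated(e,m).
Restrictor pairs: (E1,M2) ✓  (E1,M5) ✗  (E4,M2) ✗  (E4,M3) ✗  (E4,M5) ✗  (E6,M2) ✓  (E7,M2) ✓  (E7,M3) ✓  (E7,M4) ✗
Counterexamples (restrictor pairs failing the scope): 5.

5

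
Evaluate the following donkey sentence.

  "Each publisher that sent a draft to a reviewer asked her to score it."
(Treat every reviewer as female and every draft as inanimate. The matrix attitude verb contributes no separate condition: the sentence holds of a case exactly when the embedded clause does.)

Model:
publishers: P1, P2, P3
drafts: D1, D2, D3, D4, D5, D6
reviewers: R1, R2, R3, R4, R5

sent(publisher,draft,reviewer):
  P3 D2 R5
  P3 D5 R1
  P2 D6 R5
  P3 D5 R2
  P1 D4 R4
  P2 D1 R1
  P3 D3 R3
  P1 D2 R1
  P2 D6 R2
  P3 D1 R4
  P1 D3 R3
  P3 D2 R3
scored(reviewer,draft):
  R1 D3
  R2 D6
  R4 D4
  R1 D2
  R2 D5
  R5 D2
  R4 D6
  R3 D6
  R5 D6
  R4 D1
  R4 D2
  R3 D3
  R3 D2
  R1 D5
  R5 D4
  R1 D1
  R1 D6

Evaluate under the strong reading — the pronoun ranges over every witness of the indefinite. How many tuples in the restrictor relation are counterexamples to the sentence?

"her" takes "a reviewer" as antecedent and "it" takes "a draft"; both are donkey pronouns co-varying with the restrictor.
Strong reading: for every (p,d,r) with sent(p,d,r), scored(r,d).
Restrictor triples: (P1,D2,R1)→scored(R1,D2) ✓  (P1,D3,R3)→scored(R3,D3) ✓  (P1,D4,R4)→scored(R4,D4) ✓  (P2,D1,R1)→scored(R1,D1) ✓  (P2,D6,R2)→scored(R2,D6) ✓  (P2,D6,R5)→scored(R5,D6) ✓  (P3,D1,R4)→scored(R4,D1) ✓  (P3,D2,R3)→scored(R3,D2) ✓  (P3,D2,R5)→scored(R5,D2) ✓  (P3,D3,R3)→scored(R3,D3) ✓  (P3,D5,R1)→scored(R1,D5) ✓  (P3,D5,R2)→scored(R2,D5) ✓
Counterexamples (restrictor triples failing the scope): 0.

0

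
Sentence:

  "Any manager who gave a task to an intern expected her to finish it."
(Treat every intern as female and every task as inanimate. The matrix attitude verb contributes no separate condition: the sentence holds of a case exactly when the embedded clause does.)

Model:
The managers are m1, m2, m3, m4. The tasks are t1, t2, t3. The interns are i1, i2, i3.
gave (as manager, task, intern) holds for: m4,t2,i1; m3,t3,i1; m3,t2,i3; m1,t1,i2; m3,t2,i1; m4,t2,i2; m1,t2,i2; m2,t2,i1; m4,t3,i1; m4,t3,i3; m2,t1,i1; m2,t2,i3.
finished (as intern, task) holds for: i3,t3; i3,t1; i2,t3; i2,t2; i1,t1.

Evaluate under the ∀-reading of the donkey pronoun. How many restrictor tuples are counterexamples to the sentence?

8

"her" takes "an intern" as antecedent and "it" takes "a task"; both are donkey pronouns co-varying with the restrictor.
Strong reading: for every (m,t,i) with gave(m,t,i), finished(i,t).
Restrictor triples: (m1,t1,i2)→finished(i2,t1) ✗  (m1,t2,i2)→finished(i2,t2) ✓  (m2,t1,i1)→finished(i1,t1) ✓  (m2,t2,i1)→finished(i1,t2) ✗  (m2,t2,i3)→finished(i3,t2) ✗  (m3,t2,i1)→finished(i1,t2) ✗  (m3,t2,i3)→finished(i3,t2) ✗  (m3,t3,i1)→finished(i1,t3) ✗  (m4,t2,i1)→finished(i1,t2) ✗  (m4,t2,i2)→finished(i2,t2) ✓  (m4,t3,i1)→finished(i1,t3) ✗  (m4,t3,i3)→finished(i3,t3) ✓
Counterexamples (restrictor triples failing the scope): 8.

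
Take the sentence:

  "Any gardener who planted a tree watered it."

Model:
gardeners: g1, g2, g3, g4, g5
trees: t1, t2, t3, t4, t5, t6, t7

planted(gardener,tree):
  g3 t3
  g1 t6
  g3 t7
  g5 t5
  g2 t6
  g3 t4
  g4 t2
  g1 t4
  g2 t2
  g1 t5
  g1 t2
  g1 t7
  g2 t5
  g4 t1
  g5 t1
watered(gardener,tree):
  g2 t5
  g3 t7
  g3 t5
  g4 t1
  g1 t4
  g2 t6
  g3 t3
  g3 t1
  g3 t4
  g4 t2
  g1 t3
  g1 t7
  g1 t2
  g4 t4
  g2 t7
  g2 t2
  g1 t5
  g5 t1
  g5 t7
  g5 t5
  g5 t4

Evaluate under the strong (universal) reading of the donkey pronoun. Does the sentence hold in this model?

False

"it" takes "a tree" as antecedent — a donkey pronoun bound across the clause boundary.
Strong reading: for every (g,t) with planted(g,t), watered(g,t).
Restrictor pairs: (g1,t2) ✓  (g1,t4) ✓  (g1,t5) ✓  (g1,t6) ✗  (g1,t7) ✓  (g2,t2) ✓  (g2,t5) ✓  (g2,t6) ✓  (g3,t3) ✓  (g3,t4) ✓  (g3,t7) ✓  (g4,t1) ✓  (g4,t2) ✓  (g5,t1) ✓  (g5,t5) ✓
Counterexample: (g1,t6) is in planted but fails the scope.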